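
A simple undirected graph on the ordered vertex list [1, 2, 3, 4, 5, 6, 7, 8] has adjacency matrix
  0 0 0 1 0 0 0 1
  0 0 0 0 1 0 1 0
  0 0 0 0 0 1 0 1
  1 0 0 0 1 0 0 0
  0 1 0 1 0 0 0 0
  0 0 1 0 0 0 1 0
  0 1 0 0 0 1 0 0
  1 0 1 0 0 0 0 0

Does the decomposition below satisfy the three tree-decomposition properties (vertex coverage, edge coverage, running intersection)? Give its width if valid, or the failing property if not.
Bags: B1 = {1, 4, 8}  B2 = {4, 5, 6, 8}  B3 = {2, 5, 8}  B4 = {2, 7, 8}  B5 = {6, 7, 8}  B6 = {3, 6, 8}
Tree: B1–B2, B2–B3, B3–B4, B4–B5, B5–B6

A tree decomposition must satisfy three properties: every vertex lies in some bag; for every edge, both endpoints lie together in some bag; and for every vertex, the bags containing it form a connected subtree. Here bags containing vertex 6 are not connected in the tree, so the decomposition is invalid.

No — bags containing vertex 6 are not connected in the tree.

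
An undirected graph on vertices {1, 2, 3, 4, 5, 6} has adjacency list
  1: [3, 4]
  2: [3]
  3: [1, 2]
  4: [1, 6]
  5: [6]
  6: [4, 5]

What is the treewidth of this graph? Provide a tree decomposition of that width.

Every bag has size at most 2, so the width is 2 − 1 = 1 and tw(G) ≤ 1. Since G has at least one edge (e.g. 2–3), it is not an edgeless graph, so tw(G) ≥ 1. The upper and lower bounds meet at 1, so that is the treewidth.

Treewidth 1.
Bags: B1 = {2, 3}  B2 = {1, 3}  B3 = {1, 4}  B4 = {4, 6}  B5 = {5, 6}
Tree: B1–B2, B2–B3, B3–B4, B4–B5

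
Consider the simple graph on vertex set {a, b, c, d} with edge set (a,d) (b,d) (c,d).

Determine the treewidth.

1

A width-1 tree decomposition is:
Bags: B1 = {b, d}  B2 = {a, d}  B3 = {c, d}
Tree: B1–B2, B2–B3
Each bag holds 2 vertices, so the decomposition has width 1, which upper-bounds the treewidth. G has an edge, so its treewidth is at least 1. Combining the bounds, tw(G) = 1.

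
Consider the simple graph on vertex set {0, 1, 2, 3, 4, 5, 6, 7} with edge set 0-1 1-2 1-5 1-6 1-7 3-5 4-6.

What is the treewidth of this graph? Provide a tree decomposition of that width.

Every bag has size at most 2, so the width is 2 − 1 = 1 and tw(G) ≤ 1. Since G has at least one edge (e.g. 1–5), it is not an edgeless graph, so tw(G) ≥ 1. Combining the bounds, tw(G) = 1.

Treewidth 1.
One optimal decomposition is:
Bags: B1 = {1, 5}  B2 = {3, 5}  B3 = {1, 6}  B4 = {4, 6}  B5 = {1, 7}  B6 = {1, 2}  B7 = {0, 1}
Tree: B1–B2, B1–B3, B3–B4, B3–B5, B5–B6, B3–B7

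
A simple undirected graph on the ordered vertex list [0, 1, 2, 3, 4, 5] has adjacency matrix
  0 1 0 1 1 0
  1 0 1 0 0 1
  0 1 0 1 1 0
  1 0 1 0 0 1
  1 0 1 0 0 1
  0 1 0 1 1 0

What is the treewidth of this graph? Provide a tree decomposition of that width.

Treewidth 3.
One such decomposition:
Bags: B1 = {0, 1, 3, 4}  B2 = {1, 2, 3, 4}  B3 = {1, 3, 4, 5}
Tree: B1–B2, B2–B3

Each bag holds 4 vertices, so the decomposition has width 3, which upper-bounds the treewidth. For the lower bound: the 4 vertex sets {0,4}, {1,2}, {3}, {5} are disjoint, each induces a connected subgraph, and every pair is joined by at least one edge of G. Contracting each set to a single vertex therefore yields K_{4} as a minor, and since treewidth is minor-monotone, tw(G) ≥ tw(K_{4}) = 3. The upper and lower bounds meet at 3, so that is the treewidth.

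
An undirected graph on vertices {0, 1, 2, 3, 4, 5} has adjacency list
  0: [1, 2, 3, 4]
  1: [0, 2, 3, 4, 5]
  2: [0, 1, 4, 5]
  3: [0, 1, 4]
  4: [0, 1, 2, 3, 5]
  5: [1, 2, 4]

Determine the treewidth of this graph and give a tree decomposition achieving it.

Each bag holds 4 vertices, so the decomposition has width 3, which upper-bounds the treewidth. On the other hand G contains the 4-clique {0, 1, 2, 4}. A clique must lie in a single bag of any decomposition, so no decomposition can have width below 3. The upper and lower bounds meet at 3, so that is the treewidth.

Treewidth 3.
Bags: B1 = {0, 1, 2, 4}  B2 = {1, 2, 4, 5}  B3 = {0, 1, 3, 4}
Tree: B1–B2, B1–B3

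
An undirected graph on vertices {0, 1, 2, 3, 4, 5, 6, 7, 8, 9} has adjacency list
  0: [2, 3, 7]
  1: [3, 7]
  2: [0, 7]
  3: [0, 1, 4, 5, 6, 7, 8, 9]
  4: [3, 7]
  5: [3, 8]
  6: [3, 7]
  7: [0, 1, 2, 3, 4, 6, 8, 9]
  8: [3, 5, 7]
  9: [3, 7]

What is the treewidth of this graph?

A width-2 tree decomposition is:
Bags: B1 = {1, 3, 7}  B2 = {3, 7, 8}  B3 = {0, 3, 7}  B4 = {3, 7, 9}  B5 = {3, 5, 8}  B6 = {3, 6, 7}  B7 = {3, 4, 7}  B8 = {0, 2, 7}
Tree: B1–B2, B1–B3, B3–B4, B2–B5, B3–B6, B2–B7, B3–B8
Every bag has size at most 3, so the width is 3 − 1 = 2 and tw(G) ≤ 2. Conversely, {0, 2, 7} is a clique of size 3, and the vertices of any clique must share a bag in every tree decomposition; so some bag has ≥ 3 vertices and tw(G) ≥ 2. Hence tw(G) = 2 exactly.

2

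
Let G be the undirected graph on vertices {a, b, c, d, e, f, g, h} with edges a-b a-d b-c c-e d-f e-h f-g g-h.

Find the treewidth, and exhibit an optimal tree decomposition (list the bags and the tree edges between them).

Treewidth 2.
One optimal decomposition is:
Bags: B1 = {a, d, f}  B2 = {a, f, g}  B3 = {a, g, h}  B4 = {a, e, h}  B5 = {a, c, e}  B6 = {a, b, c}
Tree: B1–B2, B2–B3, B3–B4, B4–B5, B5–B6

The largest bag has 3 vertices, giving width 2; this decomposition certifies tw(G) ≤ 2. Since a–d–f–g–h–e–c–b–a is a cycle in G, G is not acyclic. Forests are exactly the graphs of treewidth ≤ 1, so tw(G) ≥ 2. The upper and lower bounds meet at 2, so that is the treewidth.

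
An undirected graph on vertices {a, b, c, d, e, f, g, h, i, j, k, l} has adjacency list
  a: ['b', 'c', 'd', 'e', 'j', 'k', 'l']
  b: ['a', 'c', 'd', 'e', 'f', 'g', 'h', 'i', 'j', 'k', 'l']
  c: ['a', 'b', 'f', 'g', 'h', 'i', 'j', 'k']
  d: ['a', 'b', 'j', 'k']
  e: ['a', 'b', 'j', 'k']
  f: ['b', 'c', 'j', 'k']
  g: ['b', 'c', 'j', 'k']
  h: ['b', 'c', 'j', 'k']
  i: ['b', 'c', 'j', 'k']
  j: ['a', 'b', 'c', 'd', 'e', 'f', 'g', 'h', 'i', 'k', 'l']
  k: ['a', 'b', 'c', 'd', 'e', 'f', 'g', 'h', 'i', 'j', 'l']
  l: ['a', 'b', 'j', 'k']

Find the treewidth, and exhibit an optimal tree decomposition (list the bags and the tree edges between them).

The largest bag has 5 vertices, giving width 4; this decomposition certifies tw(G) ≤ 4. Conversely, {a, b, d, j, k} is a clique of size 5, and the vertices of any clique must share a bag in every tree decomposition; so some bag has ≥ 5 vertices and tw(G) ≥ 4. Hence tw(G) = 4 exactly.

Treewidth 4.
One optimal decomposition is:
Bags: B1 = {a, b, e, j, k}  B2 = {a, b, c, j, k}  B3 = {b, c, f, j, k}  B4 = {b, c, g, j, k}  B5 = {b, c, h, j, k}  B6 = {b, c, i, j, k}  B7 = {a, b, d, j, k}  B8 = {a, b, j, k, l}
Tree: B1–B2, B2–B3, B3–B4, B2–B5, B5–B6, B2–B7, B2–B8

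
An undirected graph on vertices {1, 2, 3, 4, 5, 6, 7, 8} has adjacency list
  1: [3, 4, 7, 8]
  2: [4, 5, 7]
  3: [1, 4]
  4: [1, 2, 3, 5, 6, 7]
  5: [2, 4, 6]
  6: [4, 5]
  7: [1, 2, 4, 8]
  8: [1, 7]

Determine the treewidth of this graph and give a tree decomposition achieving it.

Treewidth 2.
One such decomposition:
Bags: B1 = {1, 4, 7}  B2 = {2, 4, 7}  B3 = {1, 3, 4}  B4 = {2, 4, 5}  B5 = {1, 7, 8}  B6 = {4, 5, 6}
Tree: B1–B2, B1–B3, B2–B4, B1–B5, B4–B6

Every bag has size at most 3, so the width is 3 − 1 = 2 and tw(G) ≤ 2. For the lower bound, the 3 vertices {1, 7, 8} are pairwise adjacent, and any tree decomposition puts a clique entirely inside one bag — forcing width ≥ 2. The upper and lower bounds meet at 2, so that is the treewidth.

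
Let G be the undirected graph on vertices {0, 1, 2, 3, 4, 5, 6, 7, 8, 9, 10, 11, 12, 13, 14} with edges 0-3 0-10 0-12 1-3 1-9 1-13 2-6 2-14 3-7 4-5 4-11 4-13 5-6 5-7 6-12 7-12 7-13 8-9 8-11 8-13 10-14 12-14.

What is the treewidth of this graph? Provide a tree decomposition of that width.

The largest bag has 4 vertices, giving width 3; this decomposition certifies tw(G) ≤ 3. For the lower bound: the 4 vertex sets {8,9,11}, {4}, {13}, {1,3,5,7} are disjoint, each induces a connected subgraph, and every pair is joined by at least one edge of G. Contracting each set to a single vertex therefore yields K_{4} as a minor, and since treewidth is minor-monotone, tw(G) ≥ tw(K_{4}) = 3. Therefore the treewidth is 3.

Treewidth 3.
One optimal decomposition is:
Bags: B1 = {4, 8, 9, 11}  B2 = {4, 8, 9, 13}  B3 = {1, 4, 9, 13}  B4 = {1, 4, 5, 13}  B5 = {1, 5, 7, 13}  B6 = {1, 3, 5, 7}  B7 = {3, 5, 6, 7}  B8 = {3, 6, 7, 12}  B9 = {0, 3, 6, 12}  B10 = {0, 2, 6, 12}  B11 = {0, 2, 12, 14}  B12 = {0, 2, 10, 14}
Tree: B1–B2, B2–B3, B3–B4, B4–B5, B5–B6, B6–B7, B7–B8, B8–B9, B9–B10, B10–B11, B11–B12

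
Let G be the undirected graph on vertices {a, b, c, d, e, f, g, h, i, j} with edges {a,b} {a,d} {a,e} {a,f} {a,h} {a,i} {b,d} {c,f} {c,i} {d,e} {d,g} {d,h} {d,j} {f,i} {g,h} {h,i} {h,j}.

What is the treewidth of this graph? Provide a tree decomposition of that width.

Treewidth 2.
Bags: B1 = {a, d, h}  B2 = {d, g, h}  B3 = {d, h, j}  B4 = {a, h, i}  B5 = {a, d, e}  B6 = {a, f, i}  B7 = {a, b, d}  B8 = {c, f, i}
Tree: B1–B2, B2–B3, B1–B4, B1–B5, B4–B6, B5–B7, B6–B8

The largest bag has 3 vertices, giving width 2; this decomposition certifies tw(G) ≤ 2. For the lower bound, the 3 vertices {a, d, e} are pairwise adjacent, and any tree decomposition puts a clique entirely inside one bag — forcing width ≥ 2. Combining the bounds, tw(G) = 2.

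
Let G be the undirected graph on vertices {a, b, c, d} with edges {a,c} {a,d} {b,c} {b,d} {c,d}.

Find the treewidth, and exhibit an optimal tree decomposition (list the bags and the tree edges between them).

Treewidth 2.
One optimal decomposition is:
Bags: B1 = {b, c, d}  B2 = {a, c, d}
Tree: B1–B2

Each bag holds 3 vertices, so the decomposition has width 2, which upper-bounds the treewidth. Conversely, {a, c, d} is a clique of size 3, and the vertices of any clique must share a bag in every tree decomposition; so some bag has ≥ 3 vertices and tw(G) ≥ 2. Combining the bounds, tw(G) = 2.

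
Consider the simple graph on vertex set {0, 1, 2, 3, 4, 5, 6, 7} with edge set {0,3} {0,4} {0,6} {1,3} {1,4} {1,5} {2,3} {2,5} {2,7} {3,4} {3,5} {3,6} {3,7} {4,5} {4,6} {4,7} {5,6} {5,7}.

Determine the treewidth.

A width-3 tree decomposition is:
Bags: B1 = {3, 4, 5, 6}  B2 = {1, 3, 4, 5}  B3 = {3, 4, 5, 7}  B4 = {2, 3, 5, 7}  B5 = {0, 3, 4, 6}
Tree: B1–B2, B2–B3, B3–B4, B1–B5
Each bag holds 4 vertices, so the decomposition has width 3, which upper-bounds the treewidth. For the lower bound, the 4 vertices {2, 3, 5, 7} are pairwise adjacent, and any tree decomposition puts a clique entirely inside one bag — forcing width ≥ 3. Hence tw(G) = 3 exactly.

3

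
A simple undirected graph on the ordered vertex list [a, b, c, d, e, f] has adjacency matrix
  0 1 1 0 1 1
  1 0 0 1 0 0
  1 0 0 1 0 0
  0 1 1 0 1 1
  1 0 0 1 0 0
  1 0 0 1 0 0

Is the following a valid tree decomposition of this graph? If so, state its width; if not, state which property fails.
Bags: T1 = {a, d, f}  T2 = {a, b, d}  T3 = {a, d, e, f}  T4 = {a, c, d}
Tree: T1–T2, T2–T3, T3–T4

A tree decomposition must satisfy three properties: every vertex lies in some bag; for every edge, both endpoints lie together in some bag; and for every vertex, the bags containing it form a connected subtree. Here bags containing vertex f are not connected in the tree, so the decomposition is invalid.

No — bags containing vertex f are not connected in the tree.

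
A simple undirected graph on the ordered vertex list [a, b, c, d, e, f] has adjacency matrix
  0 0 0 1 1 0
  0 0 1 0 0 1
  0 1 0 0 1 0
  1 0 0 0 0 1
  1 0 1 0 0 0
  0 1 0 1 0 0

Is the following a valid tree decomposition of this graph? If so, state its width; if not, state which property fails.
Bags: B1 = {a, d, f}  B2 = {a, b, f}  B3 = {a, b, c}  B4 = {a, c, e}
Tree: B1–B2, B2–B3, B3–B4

Yes; width 2.

Every vertex of G appears in some bag (union = {a, b, c, d, e, f}); every edge is covered by a bag; and for each vertex v the set of bags containing v is connected in the bag tree. The decomposition is therefore valid. The largest bag has 3 vertices, so the width is 2.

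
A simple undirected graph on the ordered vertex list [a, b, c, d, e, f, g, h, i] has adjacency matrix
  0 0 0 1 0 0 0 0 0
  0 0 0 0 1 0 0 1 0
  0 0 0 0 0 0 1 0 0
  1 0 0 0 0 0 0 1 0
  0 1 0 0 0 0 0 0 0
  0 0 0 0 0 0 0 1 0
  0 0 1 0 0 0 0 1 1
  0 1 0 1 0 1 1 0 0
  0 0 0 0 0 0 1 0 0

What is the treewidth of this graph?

1

A width-1 tree decomposition is:
Bags: B1 = {g, h}  B2 = {b, h}  B3 = {b, e}  B4 = {f, h}  B5 = {d, h}  B6 = {a, d}  B7 = {c, g}  B8 = {g, i}
Tree: B1–B2, B2–B3, B2–B4, B2–B5, B5–B6, B1–B7, B1–B8
Every bag has size at most 2, so the width is 2 − 1 = 1 and tw(G) ≤ 1. Since G has at least one edge (e.g. h–g), it is not an edgeless graph, so tw(G) ≥ 1. Combining the bounds, tw(G) = 1.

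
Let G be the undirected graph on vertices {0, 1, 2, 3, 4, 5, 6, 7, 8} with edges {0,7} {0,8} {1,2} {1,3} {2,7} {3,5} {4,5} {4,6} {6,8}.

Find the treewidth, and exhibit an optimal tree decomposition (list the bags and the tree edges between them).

The largest bag has 3 vertices, giving width 2; this decomposition certifies tw(G) ≤ 2. The edges 4–5–3–1–2–7–0–8–6–4 form a cycle, so G is not a tree and its treewidth is at least 2. Hence tw(G) = 2 exactly.

Treewidth 2.
One optimal decomposition is:
Bags: B1 = {3, 4, 5}  B2 = {1, 3, 4}  B3 = {1, 2, 4}  B4 = {2, 4, 7}  B5 = {0, 4, 7}  B6 = {0, 4, 8}  B7 = {4, 6, 8}
Tree: B1–B2, B2–B3, B3–B4, B4–B5, B5–B6, B6–B7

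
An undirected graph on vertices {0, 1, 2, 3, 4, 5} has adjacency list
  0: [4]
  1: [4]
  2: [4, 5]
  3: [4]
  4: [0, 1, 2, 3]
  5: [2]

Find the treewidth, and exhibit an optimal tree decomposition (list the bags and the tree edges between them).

The largest bag has 2 vertices, giving width 1; this decomposition certifies tw(G) ≤ 1. Since G has at least one edge (e.g. 2–4), it is not an edgeless graph, so tw(G) ≥ 1. Combining the bounds, tw(G) = 1.

Treewidth 1.
One optimal decomposition is:
Bags: B1 = {2, 4}  B2 = {0, 4}  B3 = {2, 5}  B4 = {3, 4}  B5 = {1, 4}
Tree: B1–B2, B1–B3, B2–B4, B2–B5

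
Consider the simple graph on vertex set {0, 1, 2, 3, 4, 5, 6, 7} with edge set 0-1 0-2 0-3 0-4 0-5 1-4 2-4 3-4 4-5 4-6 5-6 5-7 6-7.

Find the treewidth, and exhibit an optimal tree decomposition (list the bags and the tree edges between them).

Every bag has size at most 3, so the width is 3 − 1 = 2 and tw(G) ≤ 2. Conversely, {0, 1, 4} is a clique of size 3, and the vertices of any clique must share a bag in every tree decomposition; so some bag has ≥ 3 vertices and tw(G) ≥ 2. Combining the bounds, tw(G) = 2.

Treewidth 2.
Bags: B1 = {4, 5, 6}  B2 = {0, 4, 5}  B3 = {0, 1, 4}  B4 = {5, 6, 7}  B5 = {0, 3, 4}  B6 = {0, 2, 4}
Tree: B1–B2, B2–B3, B1–B4, B3–B5, B5–B6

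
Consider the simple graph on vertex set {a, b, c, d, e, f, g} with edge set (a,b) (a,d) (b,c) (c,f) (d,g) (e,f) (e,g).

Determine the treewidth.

A width-2 tree decomposition is:
Bags: B1 = {e, f, g}  B2 = {d, f, g}  B3 = {a, d, f}  B4 = {a, b, f}  B5 = {b, c, f}
Tree: B1–B2, B2–B3, B3–B4, B4–B5
Each bag holds 3 vertices, so the decomposition has width 2, which upper-bounds the treewidth. Since f–e–g–d–a–b–c–f is a cycle in G, G is not acyclic. Forests are exactly the graphs of treewidth ≤ 1, so tw(G) ≥ 2. Hence tw(G) = 2 exactly.

2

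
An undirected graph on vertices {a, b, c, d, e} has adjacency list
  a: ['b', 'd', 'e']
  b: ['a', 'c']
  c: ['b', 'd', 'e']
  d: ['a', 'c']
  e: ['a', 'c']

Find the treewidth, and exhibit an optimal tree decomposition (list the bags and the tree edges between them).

Each bag holds 3 vertices, so the decomposition has width 2, which upper-bounds the treewidth. Since a–e–c–d–a is a cycle in G, G is not acyclic. Forests are exactly the graphs of treewidth ≤ 1, so tw(G) ≥ 2. Therefore the treewidth is 2.

Treewidth 2.
One such decomposition:
Bags: B1 = {a, c, e}  B2 = {a, c, d}  B3 = {a, b, c}
Tree: B1–B2, B2–B3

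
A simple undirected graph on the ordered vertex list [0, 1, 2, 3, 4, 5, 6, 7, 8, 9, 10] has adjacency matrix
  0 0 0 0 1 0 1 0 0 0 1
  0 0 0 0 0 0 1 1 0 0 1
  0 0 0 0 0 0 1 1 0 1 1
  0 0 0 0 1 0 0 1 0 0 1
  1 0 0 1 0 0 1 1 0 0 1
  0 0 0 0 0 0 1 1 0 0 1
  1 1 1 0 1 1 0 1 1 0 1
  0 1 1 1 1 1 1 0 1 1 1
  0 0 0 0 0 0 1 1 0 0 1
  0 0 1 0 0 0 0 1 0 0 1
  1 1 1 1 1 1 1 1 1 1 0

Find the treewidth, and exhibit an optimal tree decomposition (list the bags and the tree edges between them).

Treewidth 3.
One optimal decomposition is:
Bags: B1 = {4, 6, 7, 10}  B2 = {2, 6, 7, 10}  B3 = {1, 6, 7, 10}  B4 = {2, 7, 9, 10}  B5 = {0, 4, 6, 10}  B6 = {6, 7, 8, 10}  B7 = {5, 6, 7, 10}  B8 = {3, 4, 7, 10}
Tree: B1–B2, B1–B3, B2–B4, B1–B5, B3–B6, B1–B7, B1–B8

Each bag holds 4 vertices, so the decomposition has width 3, which upper-bounds the treewidth. Conversely, {0, 4, 6, 10} is a clique of size 4, and the vertices of any clique must share a bag in every tree decomposition; so some bag has ≥ 4 vertices and tw(G) ≥ 3. The upper and lower bounds meet at 3, so that is the treewidth.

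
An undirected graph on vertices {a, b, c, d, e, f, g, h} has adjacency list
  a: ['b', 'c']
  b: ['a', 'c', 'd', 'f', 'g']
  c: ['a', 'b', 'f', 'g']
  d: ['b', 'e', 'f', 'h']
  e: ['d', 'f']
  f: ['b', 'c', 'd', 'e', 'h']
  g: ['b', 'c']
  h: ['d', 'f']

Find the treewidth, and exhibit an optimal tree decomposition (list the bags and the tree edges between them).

Treewidth 2.
One optimal decomposition is:
Bags: B1 = {b, c, f}  B2 = {b, d, f}  B3 = {b, c, g}  B4 = {d, e, f}  B5 = {d, f, h}  B6 = {a, b, c}
Tree: B1–B2, B1–B3, B2–B4, B2–B5, B3–B6

Each bag holds 3 vertices, so the decomposition has width 2, which upper-bounds the treewidth. For the lower bound, the 3 vertices {b, c, g} are pairwise adjacent, and any tree decomposition puts a clique entirely inside one bag — forcing width ≥ 2. The upper and lower bounds meet at 2, so that is the treewidth.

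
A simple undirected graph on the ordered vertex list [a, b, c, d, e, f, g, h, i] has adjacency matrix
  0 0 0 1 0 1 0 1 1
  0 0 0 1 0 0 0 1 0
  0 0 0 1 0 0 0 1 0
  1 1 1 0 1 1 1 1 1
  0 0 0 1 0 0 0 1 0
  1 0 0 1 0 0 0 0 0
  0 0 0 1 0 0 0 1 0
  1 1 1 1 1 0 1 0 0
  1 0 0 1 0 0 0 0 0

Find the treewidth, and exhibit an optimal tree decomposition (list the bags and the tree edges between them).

Treewidth 2.
One such decomposition:
Bags: B1 = {b, d, h}  B2 = {a, d, h}  B3 = {a, d, i}  B4 = {a, d, f}  B5 = {d, e, h}  B6 = {d, g, h}  B7 = {c, d, h}
Tree: B1–B2, B2–B3, B2–B4, B2–B5, B2–B6, B5–B7

The largest bag has 3 vertices, giving width 2; this decomposition certifies tw(G) ≤ 2. Conversely, {d, g, h} is a clique of size 3, and the vertices of any clique must share a bag in every tree decomposition; so some bag has ≥ 3 vertices and tw(G) ≥ 2. Combining the bounds, tw(G) = 2.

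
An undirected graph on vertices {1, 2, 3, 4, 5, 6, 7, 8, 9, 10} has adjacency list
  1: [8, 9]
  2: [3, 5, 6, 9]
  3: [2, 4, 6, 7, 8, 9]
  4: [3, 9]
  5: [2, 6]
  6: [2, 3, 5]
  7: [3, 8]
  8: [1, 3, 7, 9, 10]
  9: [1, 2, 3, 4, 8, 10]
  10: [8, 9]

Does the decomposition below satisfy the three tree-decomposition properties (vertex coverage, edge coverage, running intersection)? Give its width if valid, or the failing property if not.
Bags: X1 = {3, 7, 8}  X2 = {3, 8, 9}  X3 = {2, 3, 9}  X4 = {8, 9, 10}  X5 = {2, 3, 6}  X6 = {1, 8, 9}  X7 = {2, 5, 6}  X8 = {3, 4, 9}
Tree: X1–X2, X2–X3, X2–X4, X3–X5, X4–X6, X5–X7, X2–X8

Vertex coverage: the bags together contain {1, 2, 3, 4, 5, 6, 7, 8, 9, 10}, the full vertex set. Edge coverage: each edge of G has both endpoints in at least one bag. Running intersection: for every vertex, the bags containing it form a connected subtree. All three properties hold, so this is a valid tree decomposition of width max|bag| − 1 = 2, and hence tw(G) ≤ 2.

Yes; width 2.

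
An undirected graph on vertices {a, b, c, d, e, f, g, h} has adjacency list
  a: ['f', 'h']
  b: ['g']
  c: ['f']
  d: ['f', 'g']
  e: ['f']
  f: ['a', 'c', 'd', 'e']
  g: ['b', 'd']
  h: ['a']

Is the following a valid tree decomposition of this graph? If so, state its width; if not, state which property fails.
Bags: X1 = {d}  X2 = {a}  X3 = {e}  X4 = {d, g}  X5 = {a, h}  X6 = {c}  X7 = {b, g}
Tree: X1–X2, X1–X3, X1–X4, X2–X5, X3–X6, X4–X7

A tree decomposition must satisfy three properties: every vertex lies in some bag; for every edge, both endpoints lie together in some bag; and for every vertex, the bags containing it form a connected subtree. Here vertex f appears in no bag, so the decomposition is invalid.

No — vertex f appears in no bag.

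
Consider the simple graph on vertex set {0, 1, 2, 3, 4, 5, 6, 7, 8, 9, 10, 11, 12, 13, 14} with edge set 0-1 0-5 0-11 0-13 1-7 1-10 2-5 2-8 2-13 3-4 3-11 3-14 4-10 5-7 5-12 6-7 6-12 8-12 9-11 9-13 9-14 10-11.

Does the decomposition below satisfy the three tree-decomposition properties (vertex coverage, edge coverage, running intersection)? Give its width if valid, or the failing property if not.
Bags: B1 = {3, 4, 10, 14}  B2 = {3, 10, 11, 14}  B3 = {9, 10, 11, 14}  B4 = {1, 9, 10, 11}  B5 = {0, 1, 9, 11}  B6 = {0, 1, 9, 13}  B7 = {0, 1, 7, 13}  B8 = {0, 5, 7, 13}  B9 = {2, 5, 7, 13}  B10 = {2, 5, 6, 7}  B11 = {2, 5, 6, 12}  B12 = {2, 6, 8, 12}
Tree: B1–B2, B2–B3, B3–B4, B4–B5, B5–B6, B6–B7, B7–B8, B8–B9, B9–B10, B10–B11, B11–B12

Yes; width 3.

Every vertex of G appears in some bag (union = {0, 1, 2, 3, 4, 5, 6, 7, 8, 9, 10, 11, 12, 13, 14}); every edge is covered by a bag; and for each vertex v the set of bags containing v is connected in the bag tree. The decomposition is therefore valid. The largest bag has 4 vertices, so the width is 3.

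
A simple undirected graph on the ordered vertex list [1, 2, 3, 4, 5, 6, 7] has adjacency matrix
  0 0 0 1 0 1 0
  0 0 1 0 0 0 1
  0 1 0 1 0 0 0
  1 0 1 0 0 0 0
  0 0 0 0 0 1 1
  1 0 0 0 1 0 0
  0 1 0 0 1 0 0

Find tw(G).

A width-2 tree decomposition is:
Bags: B1 = {2, 3, 4}  B2 = {2, 4, 7}  B3 = {4, 5, 7}  B4 = {4, 5, 6}  B5 = {1, 4, 6}
Tree: B1–B2, B2–B3, B3–B4, B4–B5
Every bag has size at most 3, so the width is 3 − 1 = 2 and tw(G) ≤ 2. For the lower bound, G contains the cycle 4–3–2–7–5–6–1–4, so G is not a forest; only forests have treewidth ≤ 1, hence tw(G) ≥ 2. Hence tw(G) = 2 exactly.

2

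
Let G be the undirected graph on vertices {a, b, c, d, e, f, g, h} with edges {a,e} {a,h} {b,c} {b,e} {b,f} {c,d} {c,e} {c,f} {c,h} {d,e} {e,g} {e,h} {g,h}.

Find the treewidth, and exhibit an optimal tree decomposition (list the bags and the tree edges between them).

Every bag has size at most 3, so the width is 3 − 1 = 2 and tw(G) ≤ 2. Conversely, {c, d, e} is a clique of size 3, and the vertices of any clique must share a bag in every tree decomposition; so some bag has ≥ 3 vertices and tw(G) ≥ 2. Therefore the treewidth is 2.

Treewidth 2.
One such decomposition:
Bags: B1 = {c, d, e}  B2 = {c, e, h}  B3 = {b, c, e}  B4 = {e, g, h}  B5 = {a, e, h}  B6 = {b, c, f}
Tree: B1–B2, B1–B3, B2–B4, B4–B5, B3–B6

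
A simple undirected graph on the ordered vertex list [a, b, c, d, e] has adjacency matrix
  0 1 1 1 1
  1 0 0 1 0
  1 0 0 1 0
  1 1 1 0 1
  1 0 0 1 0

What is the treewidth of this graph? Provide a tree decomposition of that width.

Every bag has size at most 3, so the width is 3 − 1 = 2 and tw(G) ≤ 2. Conversely, {a, d, e} is a clique of size 3, and the vertices of any clique must share a bag in every tree decomposition; so some bag has ≥ 3 vertices and tw(G) ≥ 2. Hence tw(G) = 2 exactly.

Treewidth 2.
One optimal decomposition is:
Bags: B1 = {a, b, d}  B2 = {a, c, d}  B3 = {a, d, e}
Tree: B1–B2, B1–B3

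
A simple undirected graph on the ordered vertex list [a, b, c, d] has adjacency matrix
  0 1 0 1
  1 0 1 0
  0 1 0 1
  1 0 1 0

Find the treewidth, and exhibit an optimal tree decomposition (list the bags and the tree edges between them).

Every bag has size at most 3, so the width is 3 − 1 = 2 and tw(G) ≤ 2. Since c–d–a–b–c is a cycle in G, G is not acyclic. Forests are exactly the graphs of treewidth ≤ 1, so tw(G) ≥ 2. Therefore the treewidth is 2.

Treewidth 2.
One optimal decomposition is:
Bags: B1 = {a, c, d}  B2 = {a, b, c}
Tree: B1–B2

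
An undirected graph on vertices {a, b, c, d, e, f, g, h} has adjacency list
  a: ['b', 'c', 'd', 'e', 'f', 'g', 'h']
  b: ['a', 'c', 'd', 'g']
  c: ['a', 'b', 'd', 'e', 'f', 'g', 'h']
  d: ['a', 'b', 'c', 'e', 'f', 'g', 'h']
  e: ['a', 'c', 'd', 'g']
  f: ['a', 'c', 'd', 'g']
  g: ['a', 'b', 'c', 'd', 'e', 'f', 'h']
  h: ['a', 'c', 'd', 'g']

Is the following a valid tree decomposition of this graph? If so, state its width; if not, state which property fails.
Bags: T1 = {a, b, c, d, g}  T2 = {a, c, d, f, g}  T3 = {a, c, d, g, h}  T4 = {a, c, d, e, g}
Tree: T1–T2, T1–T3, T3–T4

Vertex coverage: the bags together contain {a, b, c, d, e, f, g, h}, the full vertex set. Edge coverage: each edge of G has both endpoints in at least one bag. Running intersection: for every vertex, the bags containing it form a connected subtree. All three properties hold, so this is a valid tree decomposition of width max|bag| − 1 = 4, and hence tw(G) ≤ 4.

Yes; width 4.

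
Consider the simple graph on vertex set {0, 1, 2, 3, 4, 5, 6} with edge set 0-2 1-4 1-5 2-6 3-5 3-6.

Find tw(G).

1

A width-1 tree decomposition is:
Bags: B1 = {0, 2}  B2 = {2, 6}  B3 = {3, 6}  B4 = {3, 5}  B5 = {1, 5}  B6 = {1, 4}
Tree: B1–B2, B2–B3, B3–B4, B4–B5, B5–B6
Each bag holds 2 vertices, so the decomposition has width 1, which upper-bounds the treewidth. G has an edge, so its treewidth is at least 1. The upper and lower bounds meet at 1, so that is the treewidth.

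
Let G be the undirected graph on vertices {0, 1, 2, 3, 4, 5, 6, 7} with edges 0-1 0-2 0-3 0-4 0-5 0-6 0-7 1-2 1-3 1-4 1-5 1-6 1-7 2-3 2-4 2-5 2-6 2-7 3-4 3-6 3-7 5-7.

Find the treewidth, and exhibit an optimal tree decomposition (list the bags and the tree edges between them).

The largest bag has 5 vertices, giving width 4; this decomposition certifies tw(G) ≤ 4. Conversely, {0, 1, 2, 3, 4} is a clique of size 5, and the vertices of any clique must share a bag in every tree decomposition; so some bag has ≥ 5 vertices and tw(G) ≥ 4. Therefore the treewidth is 4.

Treewidth 4.
One optimal decomposition is:
Bags: B1 = {0, 1, 2, 3, 7}  B2 = {0, 1, 2, 3, 4}  B3 = {0, 1, 2, 3, 6}  B4 = {0, 1, 2, 5, 7}
Tree: B1–B2, B1–B3, B1–B4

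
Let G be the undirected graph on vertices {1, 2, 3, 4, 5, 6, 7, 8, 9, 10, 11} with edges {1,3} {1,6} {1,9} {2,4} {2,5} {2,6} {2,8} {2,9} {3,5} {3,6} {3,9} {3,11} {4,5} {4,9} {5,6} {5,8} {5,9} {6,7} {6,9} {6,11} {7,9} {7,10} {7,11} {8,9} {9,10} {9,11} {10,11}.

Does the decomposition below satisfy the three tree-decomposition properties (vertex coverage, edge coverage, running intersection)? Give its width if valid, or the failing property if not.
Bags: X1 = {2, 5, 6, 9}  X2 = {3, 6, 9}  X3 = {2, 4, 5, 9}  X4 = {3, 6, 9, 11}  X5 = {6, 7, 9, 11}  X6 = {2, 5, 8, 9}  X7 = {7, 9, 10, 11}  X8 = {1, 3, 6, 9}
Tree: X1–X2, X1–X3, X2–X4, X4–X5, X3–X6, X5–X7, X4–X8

A tree decomposition must satisfy three properties: every vertex lies in some bag; for every edge, both endpoints lie together in some bag; and for every vertex, the bags containing it form a connected subtree. Here edge (5,3) lies in no bag, so the decomposition is invalid.

No — edge (5,3) lies in no bag.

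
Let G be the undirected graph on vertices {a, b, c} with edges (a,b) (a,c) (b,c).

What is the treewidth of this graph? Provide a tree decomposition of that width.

Treewidth 2.
One such decomposition:
Bags: B1 = {a, b, c}
Tree: (single bag)

With just one bag of size 3, the width is 3 − 1 = 2, so tw(G) ≤ 2. On the other hand G contains the 3-clique {a, b, c}. A clique must lie in a single bag of any decomposition, so no decomposition can have width below 2. Hence tw(G) = 2 exactly.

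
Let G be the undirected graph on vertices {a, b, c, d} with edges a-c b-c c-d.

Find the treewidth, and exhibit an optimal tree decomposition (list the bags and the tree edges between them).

Each bag holds 2 vertices, so the decomposition has width 1, which upper-bounds the treewidth. G has an edge, so its treewidth is at least 1. Hence tw(G) = 1 exactly.

Treewidth 1.
Bags: B1 = {b, c}  B2 = {a, c}  B3 = {c, d}
Tree: B1–B2, B1–B3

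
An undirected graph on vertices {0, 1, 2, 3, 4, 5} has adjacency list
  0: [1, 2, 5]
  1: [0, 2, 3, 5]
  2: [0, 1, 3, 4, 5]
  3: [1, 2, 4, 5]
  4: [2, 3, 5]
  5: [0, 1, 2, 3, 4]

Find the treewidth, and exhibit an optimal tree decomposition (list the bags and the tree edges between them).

Treewidth 3.
Bags: B1 = {0, 1, 2, 5}  B2 = {1, 2, 3, 5}  B3 = {2, 3, 4, 5}
Tree: B1–B2, B2–B3

Every bag has size at most 4, so the width is 4 − 1 = 3 and tw(G) ≤ 3. On the other hand G contains the 4-clique {0, 1, 2, 5}. A clique must lie in a single bag of any decomposition, so no decomposition can have width below 3. Combining the bounds, tw(G) = 3.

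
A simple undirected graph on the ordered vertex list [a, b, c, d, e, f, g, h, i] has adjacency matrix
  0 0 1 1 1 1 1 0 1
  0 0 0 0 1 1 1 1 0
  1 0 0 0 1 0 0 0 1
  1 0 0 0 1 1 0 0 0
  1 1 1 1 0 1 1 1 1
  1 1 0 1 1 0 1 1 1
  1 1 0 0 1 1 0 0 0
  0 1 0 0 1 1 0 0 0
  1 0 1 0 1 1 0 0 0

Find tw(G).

A width-3 tree decomposition is:
Bags: B1 = {a, e, f, i}  B2 = {a, d, e, f}  B3 = {a, c, e, i}  B4 = {a, e, f, g}  B5 = {b, e, f, g}  B6 = {b, e, f, h}
Tree: B1–B2, B1–B3, B1–B4, B4–B5, B5–B6
Each bag holds 4 vertices, so the decomposition has width 3, which upper-bounds the treewidth. On the other hand G contains the 4-clique {a, c, e, i}. A clique must lie in a single bag of any decomposition, so no decomposition can have width below 3. Therefore the treewidth is 3.

3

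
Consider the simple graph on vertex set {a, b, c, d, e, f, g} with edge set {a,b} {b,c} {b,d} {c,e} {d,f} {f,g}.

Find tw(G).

1

A width-1 tree decomposition is:
Bags: B1 = {b, d}  B2 = {d, f}  B3 = {f, g}  B4 = {b, c}  B5 = {a, b}  B6 = {c, e}
Tree: B1–B2, B2–B3, B1–B4, B4–B5, B4–B6
Every bag has size at most 2, so the width is 2 − 1 = 1 and tw(G) ≤ 1. Any graph with an edge has treewidth ≥ 1, and G has the edge d–b. Combining the bounds, tw(G) = 1.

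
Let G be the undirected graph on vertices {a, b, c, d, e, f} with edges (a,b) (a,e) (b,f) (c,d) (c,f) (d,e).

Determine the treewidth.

A width-2 tree decomposition is:
Bags: B1 = {a, b, f}  B2 = {a, c, f}  B3 = {a, c, d}  B4 = {a, d, e}
Tree: B1–B2, B2–B3, B3–B4
The largest bag has 3 vertices, giving width 2; this decomposition certifies tw(G) ≤ 2. The edges a–b–f–c–d–e–a form a cycle, so G is not a tree and its treewidth is at least 2. Combining the bounds, tw(G) = 2.

2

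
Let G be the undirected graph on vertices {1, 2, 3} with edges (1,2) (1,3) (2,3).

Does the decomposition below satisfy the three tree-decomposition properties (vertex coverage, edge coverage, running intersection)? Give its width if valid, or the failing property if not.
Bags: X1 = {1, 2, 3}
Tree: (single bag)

Vertex coverage: the bags together contain {1, 2, 3}, the full vertex set. Edge coverage: each edge of G has both endpoints in at least one bag. Running intersection: for every vertex, the bags containing it form a connected subtree. All three properties hold, so this is a valid tree decomposition of width max|bag| − 1 = 2, and hence tw(G) ≤ 2.

Yes; width 2.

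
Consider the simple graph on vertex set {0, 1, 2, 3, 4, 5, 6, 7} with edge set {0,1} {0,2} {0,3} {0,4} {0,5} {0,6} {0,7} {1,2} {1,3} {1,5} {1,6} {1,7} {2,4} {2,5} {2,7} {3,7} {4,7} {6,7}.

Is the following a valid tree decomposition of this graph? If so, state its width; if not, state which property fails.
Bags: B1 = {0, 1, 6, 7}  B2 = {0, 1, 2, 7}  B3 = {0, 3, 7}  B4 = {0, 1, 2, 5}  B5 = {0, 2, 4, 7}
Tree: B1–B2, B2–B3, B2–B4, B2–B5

No — edge (1,3) lies in no bag.

A tree decomposition must satisfy three properties: every vertex lies in some bag; for every edge, both endpoints lie together in some bag; and for every vertex, the bags containing it form a connected subtree. Here edge (1,3) lies in no bag, so the decomposition is invalid.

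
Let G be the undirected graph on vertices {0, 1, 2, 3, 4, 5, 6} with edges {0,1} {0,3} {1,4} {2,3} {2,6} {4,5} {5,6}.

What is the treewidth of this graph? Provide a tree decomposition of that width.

Treewidth 2.
Bags: B1 = {2, 5, 6}  B2 = {2, 3, 5}  B3 = {0, 3, 5}  B4 = {0, 1, 5}  B5 = {1, 4, 5}
Tree: B1–B2, B2–B3, B3–B4, B4–B5

The largest bag has 3 vertices, giving width 2; this decomposition certifies tw(G) ≤ 2. Since 5–6–2–3–0–1–4–5 is a cycle in G, G is not acyclic. Forests are exactly the graphs of treewidth ≤ 1, so tw(G) ≥ 2. The upper and lower bounds meet at 2, so that is the treewidth.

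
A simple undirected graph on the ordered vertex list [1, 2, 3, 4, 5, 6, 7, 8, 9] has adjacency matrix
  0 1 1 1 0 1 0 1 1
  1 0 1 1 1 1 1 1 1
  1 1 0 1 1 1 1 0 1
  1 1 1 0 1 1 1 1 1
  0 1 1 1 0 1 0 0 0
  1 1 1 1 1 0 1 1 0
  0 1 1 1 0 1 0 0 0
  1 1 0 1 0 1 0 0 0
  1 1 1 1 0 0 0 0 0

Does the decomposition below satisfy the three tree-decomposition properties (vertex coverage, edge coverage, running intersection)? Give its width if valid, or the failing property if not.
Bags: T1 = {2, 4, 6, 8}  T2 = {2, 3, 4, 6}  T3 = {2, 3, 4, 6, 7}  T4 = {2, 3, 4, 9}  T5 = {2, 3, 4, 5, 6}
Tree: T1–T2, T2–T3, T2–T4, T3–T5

No — vertex 1 appears in no bag.

A tree decomposition must satisfy three properties: every vertex lies in some bag; for every edge, both endpoints lie together in some bag; and for every vertex, the bags containing it form a connected subtree. Here vertex 1 appears in no bag, so the decomposition is invalid.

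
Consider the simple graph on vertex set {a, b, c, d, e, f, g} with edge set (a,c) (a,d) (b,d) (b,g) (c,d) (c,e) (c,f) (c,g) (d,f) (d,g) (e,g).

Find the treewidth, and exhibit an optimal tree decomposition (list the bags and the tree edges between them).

Each bag holds 3 vertices, so the decomposition has width 2, which upper-bounds the treewidth. For the lower bound, the 3 vertices {c, d, g} are pairwise adjacent, and any tree decomposition puts a clique entirely inside one bag — forcing width ≥ 2. Combining the bounds, tw(G) = 2.

Treewidth 2.
One optimal decomposition is:
Bags: B1 = {c, e, g}  B2 = {c, d, g}  B3 = {a, c, d}  B4 = {b, d, g}  B5 = {c, d, f}
Tree: B1–B2, B2–B3, B2–B4, B3–B5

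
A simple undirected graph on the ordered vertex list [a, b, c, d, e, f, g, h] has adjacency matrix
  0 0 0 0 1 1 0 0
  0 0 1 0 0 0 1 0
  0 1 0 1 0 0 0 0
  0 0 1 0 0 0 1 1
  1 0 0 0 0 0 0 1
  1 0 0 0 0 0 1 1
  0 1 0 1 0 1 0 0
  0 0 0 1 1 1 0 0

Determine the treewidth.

2

A width-2 tree decomposition is:
Bags: B1 = {a, e, h}  B2 = {a, f, h}  B3 = {d, f, h}  B4 = {d, f, g}  B5 = {c, d, g}  B6 = {b, c, g}
Tree: B1–B2, B2–B3, B3–B4, B4–B5, B5–B6
Each bag holds 3 vertices, so the decomposition has width 2, which upper-bounds the treewidth. The edges e–a–f–h–e form a cycle, so G is not a tree and its treewidth is at least 2. The upper and lower bounds meet at 2, so that is the treewidth.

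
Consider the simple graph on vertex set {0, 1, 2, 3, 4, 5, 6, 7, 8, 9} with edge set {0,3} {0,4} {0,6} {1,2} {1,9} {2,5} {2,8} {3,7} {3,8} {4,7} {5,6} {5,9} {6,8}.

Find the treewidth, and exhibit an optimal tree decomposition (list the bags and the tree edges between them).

Treewidth 2.
Bags: B1 = {3, 4, 7}  B2 = {0, 3, 4}  B3 = {0, 3, 8}  B4 = {0, 6, 8}  B5 = {2, 6, 8}  B6 = {2, 5, 6}  B7 = {1, 2, 5}  B8 = {1, 5, 9}
Tree: B1–B2, B2–B3, B3–B4, B4–B5, B5–B6, B6–B7, B7–B8

The largest bag has 3 vertices, giving width 2; this decomposition certifies tw(G) ≤ 2. The edges 7–4–0–3–7 form a cycle, so G is not a tree and its treewidth is at least 2. Combining the bounds, tw(G) = 2.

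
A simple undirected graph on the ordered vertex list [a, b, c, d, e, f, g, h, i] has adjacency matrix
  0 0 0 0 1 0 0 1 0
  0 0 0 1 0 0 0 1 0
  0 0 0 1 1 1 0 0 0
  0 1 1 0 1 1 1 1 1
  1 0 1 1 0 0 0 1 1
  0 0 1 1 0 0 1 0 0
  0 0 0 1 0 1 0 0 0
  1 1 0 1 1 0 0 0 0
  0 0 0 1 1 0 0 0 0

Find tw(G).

A width-2 tree decomposition is:
Bags: B1 = {d, e, h}  B2 = {d, e, i}  B3 = {c, d, e}  B4 = {b, d, h}  B5 = {a, e, h}  B6 = {c, d, f}  B7 = {d, f, g}
Tree: B1–B2, B2–B3, B1–B4, B1–B5, B3–B6, B6–B7
Each bag holds 3 vertices, so the decomposition has width 2, which upper-bounds the treewidth. Conversely, {d, f, g} is a clique of size 3, and the vertices of any clique must share a bag in every tree decomposition; so some bag has ≥ 3 vertices and tw(G) ≥ 2. Combining the bounds, tw(G) = 2.

2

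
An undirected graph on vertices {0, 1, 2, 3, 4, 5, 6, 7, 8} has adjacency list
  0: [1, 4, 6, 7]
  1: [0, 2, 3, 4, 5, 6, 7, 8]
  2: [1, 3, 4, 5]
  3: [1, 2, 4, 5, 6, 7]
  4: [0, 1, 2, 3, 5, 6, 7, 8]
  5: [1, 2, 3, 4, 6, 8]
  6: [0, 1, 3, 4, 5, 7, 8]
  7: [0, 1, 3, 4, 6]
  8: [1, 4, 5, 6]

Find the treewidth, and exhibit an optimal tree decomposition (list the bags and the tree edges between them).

Treewidth 4.
Bags: B1 = {1, 3, 4, 5, 6}  B2 = {1, 4, 5, 6, 8}  B3 = {1, 3, 4, 6, 7}  B4 = {1, 2, 3, 4, 5}  B5 = {0, 1, 4, 6, 7}
Tree: B1–B2, B1–B3, B1–B4, B3–B5

Every bag has size at most 5, so the width is 5 − 1 = 4 and tw(G) ≤ 4. Conversely, {1, 2, 3, 4, 5} is a clique of size 5, and the vertices of any clique must share a bag in every tree decomposition; so some bag has ≥ 5 vertices and tw(G) ≥ 4. Therefore the treewidth is 4.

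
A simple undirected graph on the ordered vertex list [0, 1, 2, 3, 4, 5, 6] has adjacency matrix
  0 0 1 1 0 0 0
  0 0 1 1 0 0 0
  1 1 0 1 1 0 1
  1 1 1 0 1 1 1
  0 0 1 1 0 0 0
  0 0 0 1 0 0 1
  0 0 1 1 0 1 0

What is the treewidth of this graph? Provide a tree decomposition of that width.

Treewidth 2.
Bags: B1 = {2, 3, 4}  B2 = {1, 2, 3}  B3 = {2, 3, 6}  B4 = {3, 5, 6}  B5 = {0, 2, 3}
Tree: B1–B2, B1–B3, B3–B4, B1–B5

Each bag holds 3 vertices, so the decomposition has width 2, which upper-bounds the treewidth. On the other hand G contains the 3-clique {0, 2, 3}. A clique must lie in a single bag of any decomposition, so no decomposition can have width below 2. Hence tw(G) = 2 exactly.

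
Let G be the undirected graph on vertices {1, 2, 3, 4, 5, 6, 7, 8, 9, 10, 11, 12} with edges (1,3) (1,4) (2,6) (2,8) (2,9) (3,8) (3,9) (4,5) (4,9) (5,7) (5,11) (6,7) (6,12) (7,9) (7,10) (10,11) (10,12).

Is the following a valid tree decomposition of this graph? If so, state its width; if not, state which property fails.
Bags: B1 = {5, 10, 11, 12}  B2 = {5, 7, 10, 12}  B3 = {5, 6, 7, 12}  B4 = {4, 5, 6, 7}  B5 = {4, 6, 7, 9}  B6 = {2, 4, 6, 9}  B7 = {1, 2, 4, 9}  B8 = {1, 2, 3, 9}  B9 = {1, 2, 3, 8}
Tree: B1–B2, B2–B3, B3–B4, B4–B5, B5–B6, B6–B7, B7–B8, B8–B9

Checking the three conditions: (i) the bags cover all of {1, 2, 3, 4, 5, 6, 7, 8, 9, 10, 11, 12}; (ii) for each edge, some bag contains both endpoints; (iii) the bags containing any fixed vertex form a subtree. All hold, so the decomposition is valid with width 4 − 1 = 3.

Yes; width 3.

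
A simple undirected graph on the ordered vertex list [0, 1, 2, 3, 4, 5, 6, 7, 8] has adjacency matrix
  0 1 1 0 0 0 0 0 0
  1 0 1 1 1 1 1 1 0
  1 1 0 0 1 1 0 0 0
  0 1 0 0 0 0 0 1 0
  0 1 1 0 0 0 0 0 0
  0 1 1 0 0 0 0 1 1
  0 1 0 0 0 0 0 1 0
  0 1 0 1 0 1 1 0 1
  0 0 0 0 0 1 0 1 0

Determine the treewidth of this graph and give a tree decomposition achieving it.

Each bag holds 3 vertices, so the decomposition has width 2, which upper-bounds the treewidth. On the other hand G contains the 3-clique {5, 7, 8}. A clique must lie in a single bag of any decomposition, so no decomposition can have width below 2. Therefore the treewidth is 2.

Treewidth 2.
One such decomposition:
Bags: B1 = {5, 7, 8}  B2 = {1, 5, 7}  B3 = {1, 3, 7}  B4 = {1, 6, 7}  B5 = {1, 2, 5}  B6 = {1, 2, 4}  B7 = {0, 1, 2}
Tree: B1–B2, B2–B3, B3–B4, B2–B5, B5–B6, B5–B7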